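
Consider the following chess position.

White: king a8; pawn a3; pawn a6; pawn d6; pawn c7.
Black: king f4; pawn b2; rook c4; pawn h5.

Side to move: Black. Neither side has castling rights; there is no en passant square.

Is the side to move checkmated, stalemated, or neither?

Black to move; black king on f4.
In check: no.
Legal moves for Black include: Kg5, Kf5, Ke5, Kg4, Ke4, Kg3, Kf3, Ke3, Rxc7, Rc6, Rc5, Re4, Rd4, Rb4, Ra4, Rc3, Rc2, Rc1, ... (list truncated; more exist).
Black has legal moves and is not in check → neither.

neither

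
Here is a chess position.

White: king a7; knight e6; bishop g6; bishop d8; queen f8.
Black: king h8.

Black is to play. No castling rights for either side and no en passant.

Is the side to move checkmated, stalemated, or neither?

checkmate

Black to move; black king on h8.
In check: yes, from the white queen on f8.
King squares — g7: attacked by Ne6; h7: attacked by Bg6; g8: attacked by Qf8.
Legal moves for Black: none.
In check with no legal moves → checkmate.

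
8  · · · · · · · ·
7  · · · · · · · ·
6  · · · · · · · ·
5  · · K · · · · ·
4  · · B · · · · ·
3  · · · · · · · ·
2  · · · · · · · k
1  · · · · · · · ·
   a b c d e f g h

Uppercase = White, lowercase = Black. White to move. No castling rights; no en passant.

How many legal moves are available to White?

18

White to move; king on c5.
In check: no.
Legal moves: Kd6, Kc6, Kb6, Kd5, Kb5, Kd4, Kb4, Bg8, Bf7, Be6, Ba6, Bd5, Bb5, Bd3, Bb3, Be2, Ba2, Bf1.
Count: 18.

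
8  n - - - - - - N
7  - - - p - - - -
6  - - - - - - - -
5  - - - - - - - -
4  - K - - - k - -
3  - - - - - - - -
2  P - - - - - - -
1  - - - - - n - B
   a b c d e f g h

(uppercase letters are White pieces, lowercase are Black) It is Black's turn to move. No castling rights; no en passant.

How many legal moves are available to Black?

Black to move; king on f4.
In check: no.
Legal moves: Nc7, Nb6, Kg5, Kf5, Ke5, Kg4, Kg3, Ke3, Ng3, Ne3, Nh2, Nd2, d6, d5.
Count: 14.

14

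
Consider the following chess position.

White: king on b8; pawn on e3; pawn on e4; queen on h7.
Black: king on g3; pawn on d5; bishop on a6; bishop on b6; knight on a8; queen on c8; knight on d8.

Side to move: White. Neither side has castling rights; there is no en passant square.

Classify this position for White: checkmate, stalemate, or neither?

checkmate

White to move; white king on b8.
In check: yes, from the black queen on c8.
King squares — a7: attacked by Bb6; b7: attacked by Ba6; c7: attacked by Bb6; a8: attacked by Qc8; c8: attacked by Ba6.
Legal moves for White: none.
In check with no legal moves → checkmate.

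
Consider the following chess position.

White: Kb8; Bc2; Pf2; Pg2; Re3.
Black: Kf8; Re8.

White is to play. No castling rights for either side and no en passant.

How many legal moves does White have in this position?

White to move; king on b8.
In check: yes, from the black rook on e8.
Legal moves: Kc7, Kb7, Ka7, Rxe8+.
Count: 4.

4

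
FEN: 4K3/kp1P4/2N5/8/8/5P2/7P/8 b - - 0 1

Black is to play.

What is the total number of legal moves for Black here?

4

Black to move; king on a7.
In check: yes, from the white knight on c6.
Legal moves: Ka8, Kb6, Ka6, bxc6.
Count: 4.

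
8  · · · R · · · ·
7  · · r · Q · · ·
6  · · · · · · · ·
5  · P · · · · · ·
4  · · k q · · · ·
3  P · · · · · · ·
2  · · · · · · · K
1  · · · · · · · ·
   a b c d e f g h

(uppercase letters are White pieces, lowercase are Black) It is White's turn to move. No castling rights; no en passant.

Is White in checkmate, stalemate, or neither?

neither

White to move; white king on h2.
In check: no.
Legal moves for White include: Rh8, Rg8, Rf8, Re8, Rc8, Rb8, Ra8, Rd7, Rd6, Rd5, Rxd4+, Qf8, Qe8, Qh7, Qg7, Qf7+, Qd7, Qxc7+, ... (list truncated; more exist).
White has legal moves and is not in check → neither.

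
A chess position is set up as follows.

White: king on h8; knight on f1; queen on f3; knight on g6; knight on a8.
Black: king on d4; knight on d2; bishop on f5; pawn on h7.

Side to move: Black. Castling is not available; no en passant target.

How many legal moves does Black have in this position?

Black to move; king on d4.
In check: no.
Legal moves: Bc8, Bd7, Bxg6, Be6, Bg4, Be4, Bh3, Bd3, Bc2, Bb1, Kc5, Kc4, Ne4, Nc4, Nxf3, Nb3, Nxf1, Nb1, hxg6, h6, h5.
Count: 21.

21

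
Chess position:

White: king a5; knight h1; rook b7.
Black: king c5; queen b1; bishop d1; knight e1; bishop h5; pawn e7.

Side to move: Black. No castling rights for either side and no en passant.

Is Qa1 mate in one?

yes

After Qa1: white king on a5; in check: yes, from the black queen on a1.
King squares — a4: attacked by Qa1; b4: attacked by Kc5; b5: attacked by Kc5; a6: attacked by Qa1; b6: attacked by Kc5.
White has no legal moves → checkmate.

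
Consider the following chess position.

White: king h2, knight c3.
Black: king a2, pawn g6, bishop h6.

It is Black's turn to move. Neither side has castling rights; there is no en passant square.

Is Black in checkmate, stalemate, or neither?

Black to move; black king on a2.
In check: yes, from the white knight on c3.
Legal moves for Black: Kb3, Ka3, Kb2, Ka1.
Black is in check but has 4 legal moves → neither.

neither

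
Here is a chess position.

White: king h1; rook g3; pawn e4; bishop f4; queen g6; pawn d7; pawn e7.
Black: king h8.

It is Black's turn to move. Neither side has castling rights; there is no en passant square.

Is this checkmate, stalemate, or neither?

stalemate

Black to move; black king on h8.
In check: no.
King squares — g7: attacked by Qg6; h7: attacked by Qg6; g8: attacked by Qg6.
Legal moves for Black: none.
Not in check and no legal moves → stalemate.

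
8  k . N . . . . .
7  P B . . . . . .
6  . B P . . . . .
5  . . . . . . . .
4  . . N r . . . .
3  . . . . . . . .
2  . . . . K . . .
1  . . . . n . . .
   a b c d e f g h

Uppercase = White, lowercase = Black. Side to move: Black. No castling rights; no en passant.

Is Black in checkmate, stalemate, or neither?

checkmate

Black to move; black king on a8.
In check: yes, from the white bishop on b7.
King squares — a7: attacked by Bb6; b7: attacked by Pc6; b8: attacked by Pa7.
Legal moves for Black: none.
In check with no legal moves → checkmate.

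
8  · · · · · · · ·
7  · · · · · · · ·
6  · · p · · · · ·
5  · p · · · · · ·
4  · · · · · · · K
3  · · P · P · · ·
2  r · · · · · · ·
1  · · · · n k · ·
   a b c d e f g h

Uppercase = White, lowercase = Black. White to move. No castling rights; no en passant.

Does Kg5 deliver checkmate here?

no

After Kg5: black king on f1; in check: no.
Black is not in check, so this cannot be checkmate.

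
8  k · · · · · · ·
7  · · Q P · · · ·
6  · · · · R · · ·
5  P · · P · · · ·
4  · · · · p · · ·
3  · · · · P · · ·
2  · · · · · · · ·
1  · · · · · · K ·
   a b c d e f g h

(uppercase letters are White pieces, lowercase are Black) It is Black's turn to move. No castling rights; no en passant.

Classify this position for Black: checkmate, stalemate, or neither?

stalemate

Black to move; black king on a8.
In check: no.
King squares — a7: attacked by Qc7; b7: attacked by Qc7; b8: attacked by Qc7.
Legal moves for Black: none.
Not in check and no legal moves → stalemate.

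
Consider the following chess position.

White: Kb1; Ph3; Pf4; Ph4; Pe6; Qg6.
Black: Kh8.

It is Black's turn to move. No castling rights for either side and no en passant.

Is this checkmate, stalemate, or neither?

Black to move; black king on h8.
In check: no.
King squares — g7: attacked by Qg6; h7: attacked by Qg6; g8: attacked by Qg6.
Legal moves for Black: none.
Not in check and no legal moves → stalemate.

stalemate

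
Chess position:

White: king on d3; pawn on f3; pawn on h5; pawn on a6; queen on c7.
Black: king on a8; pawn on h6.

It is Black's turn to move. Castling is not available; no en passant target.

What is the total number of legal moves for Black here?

Black to move; king on a8.
In check: no.
Legal moves: none.
Count: 0.

0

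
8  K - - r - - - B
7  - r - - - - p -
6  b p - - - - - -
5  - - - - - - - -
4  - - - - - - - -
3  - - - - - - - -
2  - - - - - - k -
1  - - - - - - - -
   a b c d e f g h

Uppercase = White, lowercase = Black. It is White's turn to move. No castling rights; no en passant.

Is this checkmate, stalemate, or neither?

White to move; white king on a8.
In check: yes, from the black rook on d8.
King squares — a7: attacked by Rb7; b7: attacked by Ba6; b8: attacked by Rb7.
Legal moves for White: none.
In check with no legal moves → checkmate.

checkmate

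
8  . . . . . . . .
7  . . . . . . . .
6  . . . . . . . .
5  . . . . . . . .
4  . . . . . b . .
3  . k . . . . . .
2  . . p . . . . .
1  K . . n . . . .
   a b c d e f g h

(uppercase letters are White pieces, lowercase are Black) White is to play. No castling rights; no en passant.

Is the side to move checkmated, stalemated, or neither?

stalemate

White to move; white king on a1.
In check: no.
King squares — b1: attacked by Pc2; a2: attacked by Kb3; b2: attacked by Nd1.
Legal moves for White: none.
Not in check and no legal moves → stalemate.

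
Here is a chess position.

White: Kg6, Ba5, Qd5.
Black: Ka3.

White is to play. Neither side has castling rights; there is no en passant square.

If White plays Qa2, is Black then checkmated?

After Qa2: black king on a3; in check: yes, from the white queen on a2.
Black has 1 legal reply: Kxa2.
In check but a legal move exists → not checkmate.

no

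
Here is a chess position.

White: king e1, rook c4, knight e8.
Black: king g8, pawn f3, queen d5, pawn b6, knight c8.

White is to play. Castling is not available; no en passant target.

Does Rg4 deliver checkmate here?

no

After Rg4: black king on g8; in check: yes, from the white rook on g4.
Black has 5 legal replies: Kh8, Kf8, Kh7, Kf7, Qg5.
In check but a legal move exists → not checkmate.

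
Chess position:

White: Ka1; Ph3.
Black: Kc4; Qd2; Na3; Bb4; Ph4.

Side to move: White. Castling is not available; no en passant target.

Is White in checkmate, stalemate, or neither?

stalemate

White to move; white king on a1.
In check: no.
King squares — b1: attacked by Na3; a2: attacked by Qd2; b2: attacked by Qd2.
Legal moves for White: none.
Not in check and no legal moves → stalemate.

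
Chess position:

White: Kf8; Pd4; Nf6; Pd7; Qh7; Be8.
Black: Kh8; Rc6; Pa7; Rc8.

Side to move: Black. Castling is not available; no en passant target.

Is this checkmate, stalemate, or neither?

Black to move; black king on h8.
In check: yes, from the white queen on h7.
King squares — g7: attacked by Qh7; h7: attacked by Nf6; g8: attacked by Nf6.
Legal moves for Black: none.
In check with no legal moves → checkmate.

checkmate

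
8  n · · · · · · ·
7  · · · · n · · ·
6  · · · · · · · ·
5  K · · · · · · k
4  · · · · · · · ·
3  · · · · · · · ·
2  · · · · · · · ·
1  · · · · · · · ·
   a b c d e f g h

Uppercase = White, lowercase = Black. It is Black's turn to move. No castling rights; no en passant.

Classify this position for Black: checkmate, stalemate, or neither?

Black to move; black king on h5.
In check: no.
Legal moves for Black: Nc7, Nb6, Ng8, Nc8, Ng6, Nc6+, Nf5, Nd5, Kh6, Kg6, Kg5, Kh4, Kg4.
Black has 13 legal moves and is not in check → neither.

neither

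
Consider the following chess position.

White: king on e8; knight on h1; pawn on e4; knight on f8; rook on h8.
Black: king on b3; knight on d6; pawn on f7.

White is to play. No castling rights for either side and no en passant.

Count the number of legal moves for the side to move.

White to move; king on e8.
In check: yes, from the black knight on d6.
Legal moves: Kd8, Ke7, Kd7.
Count: 3.

3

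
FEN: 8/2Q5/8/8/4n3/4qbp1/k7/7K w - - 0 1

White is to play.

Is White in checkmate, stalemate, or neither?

White to move; white king on h1.
In check: yes, from the black bishop on f3.
King squares — g1: attacked by Qe3; g2: attacked by Bf3; h2: attacked by Pg3.
Legal moves for White: none.
In check with no legal moves → checkmate.

checkmate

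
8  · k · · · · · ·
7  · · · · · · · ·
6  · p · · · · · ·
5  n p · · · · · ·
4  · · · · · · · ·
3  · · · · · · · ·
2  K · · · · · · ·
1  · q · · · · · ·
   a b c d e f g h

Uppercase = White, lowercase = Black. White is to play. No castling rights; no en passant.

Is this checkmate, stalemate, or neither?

White to move; white king on a2.
In check: yes, from the black queen on b1.
King squares — a1: attacked by Qb1; b1: available; b2: attacked by Qb1; a3: available; b3: attacked by Qb1.
Legal moves for White: Ka3, Kxb1.
White is in check but has 2 legal moves → neither.

neither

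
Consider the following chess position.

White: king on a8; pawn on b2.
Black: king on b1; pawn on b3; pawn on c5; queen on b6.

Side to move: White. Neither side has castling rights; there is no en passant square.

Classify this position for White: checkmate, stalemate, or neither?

White to move; white king on a8.
In check: no.
King squares — a7: attacked by Qb6; b7: attacked by Qb6; b8: attacked by Qb6.
Legal moves for White: none.
Not in check and no legal moves → stalemate.

stalemate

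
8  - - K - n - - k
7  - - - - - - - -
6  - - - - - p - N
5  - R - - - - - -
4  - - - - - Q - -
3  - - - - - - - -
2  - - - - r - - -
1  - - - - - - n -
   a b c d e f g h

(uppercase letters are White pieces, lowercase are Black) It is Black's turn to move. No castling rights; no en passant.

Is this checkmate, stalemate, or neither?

neither

Black to move; black king on h8.
In check: no.
Legal moves for Black include: Kh7, Kg7, Ng7, Nc7, Nd6+, Re7, Re6, Re5, Re4, Re3, Rh2, Rg2, Rf2, Rd2, Rc2+, Rb2, Ra2, Re1, ... (list truncated; more exist).
Black has legal moves and is not in check → neither.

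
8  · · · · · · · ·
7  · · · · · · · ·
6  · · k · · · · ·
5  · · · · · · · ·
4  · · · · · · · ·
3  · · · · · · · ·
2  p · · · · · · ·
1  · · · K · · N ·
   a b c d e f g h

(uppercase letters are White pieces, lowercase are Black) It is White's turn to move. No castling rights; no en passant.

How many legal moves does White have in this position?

White to move; king on d1.
In check: no.
Legal moves: Nh3, Nf3, Ne2, Ke2, Kd2, Kc2, Ke1, Kc1.
Count: 8.

8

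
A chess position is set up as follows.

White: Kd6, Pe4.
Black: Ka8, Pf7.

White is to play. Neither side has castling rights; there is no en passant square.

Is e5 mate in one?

no

After e5: black king on a8; in check: no.
Black is not in check, so this cannot be checkmate.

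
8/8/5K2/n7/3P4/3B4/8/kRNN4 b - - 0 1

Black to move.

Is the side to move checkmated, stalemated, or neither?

Black to move; black king on a1.
In check: yes, from the white rook on b1.
King squares — b1: attacked by Bd3; a2: attacked by Nc1; b2: attacked by Rb1.
Legal moves for Black: none.
In check with no legal moves → checkmate.

checkmate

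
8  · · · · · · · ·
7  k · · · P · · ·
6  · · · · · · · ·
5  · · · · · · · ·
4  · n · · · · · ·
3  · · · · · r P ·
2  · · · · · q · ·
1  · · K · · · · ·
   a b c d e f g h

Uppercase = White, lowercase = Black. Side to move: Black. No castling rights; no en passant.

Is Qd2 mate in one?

no

After Qd2: white king on c1; in check: yes, from the black queen on d2.
White has 2 legal replies: Kxd2, Kb1.
In check but a legal move exists → not checkmate.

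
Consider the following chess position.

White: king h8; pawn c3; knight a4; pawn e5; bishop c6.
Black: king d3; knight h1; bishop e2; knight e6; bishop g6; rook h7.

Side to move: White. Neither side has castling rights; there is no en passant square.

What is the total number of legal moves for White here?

1

White to move; king on h8.
In check: yes, from the black rook on h7.
Legal moves: Kg8.
Count: 1.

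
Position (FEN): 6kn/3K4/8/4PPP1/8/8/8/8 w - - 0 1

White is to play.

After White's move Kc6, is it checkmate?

After Kc6: black king on g8; in check: no.
Black is not in check, so this cannot be checkmate.

no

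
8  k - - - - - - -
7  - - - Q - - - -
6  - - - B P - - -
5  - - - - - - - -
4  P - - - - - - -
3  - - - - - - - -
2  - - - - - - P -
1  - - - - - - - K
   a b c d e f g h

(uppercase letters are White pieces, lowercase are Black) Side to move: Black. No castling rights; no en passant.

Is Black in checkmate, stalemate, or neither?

stalemate

Black to move; black king on a8.
In check: no.
King squares — a7: attacked by Qd7; b7: attacked by Qd7; b8: attacked by Bd6.
Legal moves for Black: none.
Not in check and no legal moves → stalemate.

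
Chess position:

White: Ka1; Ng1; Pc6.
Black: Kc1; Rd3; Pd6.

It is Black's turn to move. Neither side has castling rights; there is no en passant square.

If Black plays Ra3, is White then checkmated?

After Ra3: white king on a1; in check: yes, from the black rook on a3.
King squares — b1: attacked by Kc1; a2: attacked by Ra3; b2: attacked by Kc1.
White has no legal moves → checkmate.

yes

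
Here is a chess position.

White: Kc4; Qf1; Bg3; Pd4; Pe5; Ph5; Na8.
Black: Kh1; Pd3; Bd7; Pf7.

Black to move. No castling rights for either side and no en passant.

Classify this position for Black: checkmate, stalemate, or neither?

checkmate

Black to move; black king on h1.
In check: yes, from the white queen on f1.
King squares — g1: attacked by Qf1; g2: attacked by Qf1; h2: attacked by Bg3.
Legal moves for Black: none.
In check with no legal moves → checkmate.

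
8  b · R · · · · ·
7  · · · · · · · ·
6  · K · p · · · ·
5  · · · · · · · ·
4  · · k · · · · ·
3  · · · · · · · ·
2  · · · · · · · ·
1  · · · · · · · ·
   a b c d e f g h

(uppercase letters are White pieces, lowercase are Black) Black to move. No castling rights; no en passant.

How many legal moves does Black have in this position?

Black to move; king on c4.
In check: yes, from the white rook on c8.
Legal moves: Kd5, Kd4, Kb4, Kd3, Kb3, Bc6.
Count: 6.

6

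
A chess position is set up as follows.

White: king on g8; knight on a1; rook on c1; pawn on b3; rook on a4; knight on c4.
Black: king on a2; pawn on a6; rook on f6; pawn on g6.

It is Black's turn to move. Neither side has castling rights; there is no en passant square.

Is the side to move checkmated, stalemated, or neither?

Black to move; black king on a2.
In check: yes, from the white rook on a4.
King squares — a1: attacked by Rc1; b1: attacked by Rc1; b2: attacked by Nc4; a3: attacked by Ra4; b3: attacked by Na1.
Legal moves for Black: none.
In check with no legal moves → checkmate.

checkmate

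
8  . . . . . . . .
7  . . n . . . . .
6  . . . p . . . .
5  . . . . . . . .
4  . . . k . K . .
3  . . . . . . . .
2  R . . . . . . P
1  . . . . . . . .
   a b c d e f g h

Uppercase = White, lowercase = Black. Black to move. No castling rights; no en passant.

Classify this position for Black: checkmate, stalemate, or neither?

Black to move; black king on d4.
In check: no.
Legal moves for Black: Ne8, Na8, Ne6+, Na6, Nd5+, Nb5, Kd5, Kc5, Kc4, Kd3, Kc3, d5.
Black has 12 legal moves and is not in check → neither.

neither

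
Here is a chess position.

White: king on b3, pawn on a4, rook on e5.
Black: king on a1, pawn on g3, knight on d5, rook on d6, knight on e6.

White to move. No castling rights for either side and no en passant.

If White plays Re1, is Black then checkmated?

After Re1: black king on a1; in check: yes, from the white rook on e1.
King squares — b1: attacked by Re1; a2: attacked by Kb3; b2: attacked by Kb3.
Black has no legal moves → checkmate.

yes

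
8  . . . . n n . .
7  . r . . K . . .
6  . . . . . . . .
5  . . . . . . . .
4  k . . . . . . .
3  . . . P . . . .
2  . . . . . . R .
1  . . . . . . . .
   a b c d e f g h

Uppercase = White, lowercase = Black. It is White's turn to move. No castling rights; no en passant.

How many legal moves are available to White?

3

White to move; king on e7.
In check: yes, from the black rook on b7.
Legal moves: Kxf8, Kxe8, Kd8.
Count: 3.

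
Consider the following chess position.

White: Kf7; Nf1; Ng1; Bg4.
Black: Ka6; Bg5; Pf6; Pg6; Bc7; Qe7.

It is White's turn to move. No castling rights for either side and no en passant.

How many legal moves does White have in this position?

3

White to move; king on f7.
In check: yes, from the black queen on e7.
Legal moves: Kg8, Kxe7, Kxg6.
Count: 3.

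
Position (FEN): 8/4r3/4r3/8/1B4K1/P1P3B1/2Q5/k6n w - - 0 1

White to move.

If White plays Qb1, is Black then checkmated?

After Qb1: black king on a1; in check: yes, from the white queen on b1.
Black has 1 legal reply: Kxb1.
In check but a legal move exists → not checkmate.

no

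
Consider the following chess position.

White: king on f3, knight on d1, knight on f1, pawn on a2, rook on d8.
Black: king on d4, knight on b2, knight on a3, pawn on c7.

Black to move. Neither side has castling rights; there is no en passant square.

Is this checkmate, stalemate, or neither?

Black to move; black king on d4.
In check: yes, from the white rook on d8.
Legal moves for Black: Ke5, Kc5, Kc4.
Black is in check but has 3 legal moves → neither.

neither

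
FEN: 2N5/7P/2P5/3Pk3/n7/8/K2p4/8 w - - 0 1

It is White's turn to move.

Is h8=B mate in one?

After h8=B: black king on e5; in check: yes, from the white bishop on h8.
Black has 4 legal replies: Kf5, Kxd5, Kf4, Ke4.
In check but a legal move exists → not checkmate.

no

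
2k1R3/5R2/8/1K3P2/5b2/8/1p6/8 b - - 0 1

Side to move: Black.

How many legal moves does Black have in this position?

Black to move; king on c8.
In check: yes, from the white rook on e8.
Legal moves: none.
Count: 0.

0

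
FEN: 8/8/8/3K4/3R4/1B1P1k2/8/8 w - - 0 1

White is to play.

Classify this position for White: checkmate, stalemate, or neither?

neither

White to move; white king on d5.
In check: no.
Legal moves for White: Ke6, Kd6, Kc6, Ke5, Kc5, Kc4, Rh4, Rg4, Rf4+, Re4, Rc4, Rb4, Ra4, Bc4, Ba4, Bc2, Ba2, Bd1+.
White has 18 legal moves and is not in check → neither.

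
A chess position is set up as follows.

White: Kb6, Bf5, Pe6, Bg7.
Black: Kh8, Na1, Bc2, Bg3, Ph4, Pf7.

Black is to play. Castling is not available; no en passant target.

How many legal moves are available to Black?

2

Black to move; king on h8.
In check: yes, from the white bishop on g7.
Legal moves: Kg8, Kxg7.
Count: 2.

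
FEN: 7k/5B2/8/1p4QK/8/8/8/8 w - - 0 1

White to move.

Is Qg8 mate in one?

yes

After Qg8: black king on h8; in check: yes, from the white queen on g8.
King squares — g7: attacked by Qg8; h7: attacked by Qg8; g8: attacked by Bf7.
Black has no legal moves → checkmate.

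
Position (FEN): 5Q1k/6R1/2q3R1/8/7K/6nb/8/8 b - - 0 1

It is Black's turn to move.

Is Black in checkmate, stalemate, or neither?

checkmate

Black to move; black king on h8.
In check: yes, from the white queen on f8.
King squares — g7: attacked by Rg6; h7: attacked by Rg7; g8: attacked by Rg7.
Legal moves for Black: none.
In check with no legal moves → checkmate.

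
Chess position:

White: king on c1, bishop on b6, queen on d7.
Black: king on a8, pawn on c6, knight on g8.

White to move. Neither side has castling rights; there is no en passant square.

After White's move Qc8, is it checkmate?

yes

After Qc8: black king on a8; in check: yes, from the white queen on c8.
King squares — a7: attacked by Bb6; b7: attacked by Qc8; b8: attacked by Qc8.
Black has no legal moves → checkmate.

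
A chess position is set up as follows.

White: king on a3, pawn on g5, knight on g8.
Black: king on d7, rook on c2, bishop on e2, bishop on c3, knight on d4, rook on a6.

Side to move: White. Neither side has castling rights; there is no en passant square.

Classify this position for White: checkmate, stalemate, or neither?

checkmate

White to move; white king on a3.
In check: yes, from the black rook on a6.
King squares — a2: attacked by Rc2; b2: attacked by Rc2; b3: attacked by Nd4; a4: attacked by Ra6; b4: attacked by Bc3.
Legal moves for White: none.
In check with no legal moves → checkmate.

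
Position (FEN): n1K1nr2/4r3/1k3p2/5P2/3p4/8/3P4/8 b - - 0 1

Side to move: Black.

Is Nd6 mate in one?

yes

After Nd6: white king on c8; in check: yes, from the black knight on d6 and the black rook on f8.
King squares — b7: attacked by Kb6; c7: attacked by Kb6; d7: attacked by Re7; b8: attacked by Rf8; d8: attacked by Rf8.
White has no legal moves → checkmate.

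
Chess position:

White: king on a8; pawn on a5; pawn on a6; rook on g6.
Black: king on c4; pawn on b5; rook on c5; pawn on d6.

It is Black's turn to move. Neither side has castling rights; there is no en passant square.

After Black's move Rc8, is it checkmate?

After Rc8: white king on a8; in check: yes, from the black rook on c8.
White has 2 legal replies: Kb7, Ka7.
In check but a legal move exists → not checkmate.

no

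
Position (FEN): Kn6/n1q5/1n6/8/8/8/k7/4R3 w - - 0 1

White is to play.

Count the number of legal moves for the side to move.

White to move; king on a8.
In check: yes, from the black knight on b6.
Legal moves: none.
Count: 0.

0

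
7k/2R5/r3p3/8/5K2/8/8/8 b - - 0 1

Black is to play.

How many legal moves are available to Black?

Black to move; king on h8.
In check: no.
Legal moves: Kg8, Ra8, Ra7, Rd6, Rc6, Rb6, Ra5, Ra4+, Ra3, Ra2, Ra1, e5+.
Count: 12.

12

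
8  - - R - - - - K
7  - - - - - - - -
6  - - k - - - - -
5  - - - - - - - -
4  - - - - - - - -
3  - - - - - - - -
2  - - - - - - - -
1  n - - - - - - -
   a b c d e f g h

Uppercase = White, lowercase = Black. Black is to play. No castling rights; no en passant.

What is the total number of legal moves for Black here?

6

Black to move; king on c6.
In check: yes, from the white rook on c8.
Legal moves: Kd7, Kb7, Kd6, Kb6, Kd5, Kb5.
Count: 6.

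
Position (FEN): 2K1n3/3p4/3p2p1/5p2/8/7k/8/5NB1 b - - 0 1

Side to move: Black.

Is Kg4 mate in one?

no

After Kg4: white king on c8; in check: no.
White is not in check, so this cannot be checkmate.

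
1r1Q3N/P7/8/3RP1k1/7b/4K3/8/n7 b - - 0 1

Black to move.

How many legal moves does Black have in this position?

5

Black to move; king on g5.
In check: yes, from the white queen on d8.
Legal moves: Kh6, Kh5, Kf5, Kg4, Rxd8.
Count: 5.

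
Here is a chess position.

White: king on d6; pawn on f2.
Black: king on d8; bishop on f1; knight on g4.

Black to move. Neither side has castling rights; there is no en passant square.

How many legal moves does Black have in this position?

Black to move; king on d8.
In check: no.
Legal moves: Ke8, Kc8, Nh6, Nf6, Ne5, Ne3, Nh2, Nxf2, Ba6, Bb5, Bc4, Bh3, Bd3, Bg2, Be2.
Count: 15.

15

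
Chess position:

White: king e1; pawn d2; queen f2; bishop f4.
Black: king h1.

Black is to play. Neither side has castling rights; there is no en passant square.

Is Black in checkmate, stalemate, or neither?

Black to move; black king on h1.
In check: no.
King squares — g1: attacked by Qf2; g2: attacked by Qf2; h2: attacked by Qf2.
Legal moves for Black: none.
Not in check and no legal moves → stalemate.

stalemate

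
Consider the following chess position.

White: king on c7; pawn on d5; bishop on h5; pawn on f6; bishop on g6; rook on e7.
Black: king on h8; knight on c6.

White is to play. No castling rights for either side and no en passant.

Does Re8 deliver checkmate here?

yes

After Re8: black king on h8; in check: yes, from the white rook on e8.
King squares — g7: attacked by Pf6; h7: attacked by Bg6; g8: attacked by Re8.
Black has no legal moves → checkmate.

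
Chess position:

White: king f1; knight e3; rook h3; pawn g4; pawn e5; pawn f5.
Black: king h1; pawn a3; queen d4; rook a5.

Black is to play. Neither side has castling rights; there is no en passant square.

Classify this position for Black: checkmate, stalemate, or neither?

checkmate

Black to move; black king on h1.
In check: yes, from the white rook on h3.
King squares — g1: attacked by Kf1; g2: attacked by Kf1; h2: attacked by Rh3.
Legal moves for Black: none.
In check with no legal moves → checkmate.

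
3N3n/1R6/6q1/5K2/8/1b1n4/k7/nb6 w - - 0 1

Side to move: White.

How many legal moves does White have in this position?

White to move; king on f5.
In check: yes, from the black queen on g6.
Legal moves: none.
Count: 0.

0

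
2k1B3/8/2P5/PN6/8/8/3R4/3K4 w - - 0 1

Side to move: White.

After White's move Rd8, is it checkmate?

no

After Rd8: black king on c8; in check: yes, from the white rook on d8.
Black has 1 legal reply: Kxd8.
In check but a legal move exists → not checkmate.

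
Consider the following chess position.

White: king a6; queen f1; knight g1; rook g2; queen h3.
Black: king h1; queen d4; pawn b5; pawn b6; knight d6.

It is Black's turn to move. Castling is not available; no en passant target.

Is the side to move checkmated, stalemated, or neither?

checkmate

Black to move; black king on h1.
In check: yes, from the white queen on h3.
King squares — g1: attacked by Qf1; g2: attacked by Qf1; h2: attacked by Rg2.
Legal moves for Black: none.
In check with no legal moves → checkmate.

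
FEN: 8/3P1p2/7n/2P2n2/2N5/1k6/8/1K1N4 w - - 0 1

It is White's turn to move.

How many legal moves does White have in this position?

19

White to move; king on b1.
In check: no.
Legal moves: Nd6, Nb6, Ne5, Na5+, Nce3, Na3, Nd2+, Ncb2, Nde3, Nc3, Nf2, Ndb2, Kc1, Ka1, d8=Q, d8=R, d8=B, d8=N, c6.
Count: 19.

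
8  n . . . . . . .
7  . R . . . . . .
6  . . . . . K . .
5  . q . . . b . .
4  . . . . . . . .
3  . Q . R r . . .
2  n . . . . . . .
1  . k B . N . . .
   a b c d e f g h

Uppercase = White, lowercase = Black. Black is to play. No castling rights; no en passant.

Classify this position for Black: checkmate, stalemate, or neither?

Black to move; black king on b1.
In check: yes, from the white queen on b3.
Legal moves for Black: Kxc1, Ka1, Qxb3.
Black is in check but has 3 legal moves → neither.

neither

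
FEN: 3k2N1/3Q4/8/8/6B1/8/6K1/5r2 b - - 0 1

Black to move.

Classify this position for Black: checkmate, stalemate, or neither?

checkmate

Black to move; black king on d8.
In check: yes, from the white queen on d7.
King squares — c7: attacked by Qd7; d7: attacked by Bg4; e7: attacked by Qd7; c8: attacked by Qd7; e8: attacked by Qd7.
Legal moves for Black: none.
In check with no legal moves → checkmate.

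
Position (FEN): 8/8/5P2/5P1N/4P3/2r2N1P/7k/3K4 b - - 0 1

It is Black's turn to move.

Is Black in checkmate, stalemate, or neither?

neither

Black to move; black king on h2.
In check: yes, from the white knight on f3.
Legal moves for Black: Kxh3, Kg2, Kh1, Rxf3.
Black is in check but has 4 legal moves → neither.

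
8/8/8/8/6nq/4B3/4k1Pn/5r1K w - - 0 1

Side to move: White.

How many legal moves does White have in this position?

1

White to move; king on h1.
In check: yes, from the black rook on f1.
Legal moves: Bg1.
Count: 1.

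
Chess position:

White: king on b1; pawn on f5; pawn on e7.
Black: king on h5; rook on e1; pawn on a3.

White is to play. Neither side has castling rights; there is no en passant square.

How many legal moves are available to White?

2

White to move; king on b1.
In check: yes, from the black rook on e1.
Legal moves: Kc2, Ka2.
Count: 2.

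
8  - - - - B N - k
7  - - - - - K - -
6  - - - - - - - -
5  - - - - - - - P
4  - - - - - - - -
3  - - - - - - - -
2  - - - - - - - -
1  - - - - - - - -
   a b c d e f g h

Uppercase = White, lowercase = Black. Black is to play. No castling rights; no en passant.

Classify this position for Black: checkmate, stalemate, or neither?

stalemate

Black to move; black king on h8.
In check: no.
King squares — g7: attacked by Kf7; h7: attacked by Nf8; g8: attacked by Kf7.
Legal moves for Black: none.
Not in check and no legal moves → stalemate.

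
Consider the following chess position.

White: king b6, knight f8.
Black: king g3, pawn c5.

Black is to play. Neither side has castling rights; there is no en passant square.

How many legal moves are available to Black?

9

Black to move; king on g3.
In check: no.
Legal moves: Kh4, Kg4, Kf4, Kh3, Kf3, Kh2, Kg2, Kf2, c4.
Count: 9.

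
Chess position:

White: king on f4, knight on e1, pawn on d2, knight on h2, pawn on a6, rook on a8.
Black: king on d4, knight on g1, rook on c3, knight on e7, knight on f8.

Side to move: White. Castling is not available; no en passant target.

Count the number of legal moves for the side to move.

18

White to move; king on f4.
In check: no.
Legal moves: Rxf8, Re8, Rd8+, Rc8, Rb8, Ra7, Kg5, Kg4, Ng4, Nhf3+, Nf1, Nef3+, Nd3, Ng2, Nc2+, dxc3+, a7, d3.
Count: 18.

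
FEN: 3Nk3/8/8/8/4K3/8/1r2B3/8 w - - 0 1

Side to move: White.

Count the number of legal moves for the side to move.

21

White to move; king on e4.
In check: no.
Legal moves: Nf7, Nb7, Ne6, Nc6, Kf5, Ke5, Kd5, Kf4, Kd4, Kf3, Ke3, Kd3, Ba6, Bh5+, Bb5+, Bg4, Bc4, Bf3, Bd3, Bf1, Bd1.
Count: 21.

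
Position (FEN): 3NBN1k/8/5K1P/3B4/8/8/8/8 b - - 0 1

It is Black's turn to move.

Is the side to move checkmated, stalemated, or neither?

Black to move; black king on h8.
In check: no.
King squares — g7: attacked by Kf6; h7: attacked by Nf8; g8: attacked by Bd5.
Legal moves for Black: none.
Not in check and no legal moves → stalemate.

stalemate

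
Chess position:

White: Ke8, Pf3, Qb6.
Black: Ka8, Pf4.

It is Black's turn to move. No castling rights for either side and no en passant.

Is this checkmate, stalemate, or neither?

stalemate

Black to move; black king on a8.
In check: no.
King squares — a7: attacked by Qb6; b7: attacked by Qb6; b8: attacked by Qb6.
Legal moves for Black: none.
Not in check and no legal moves → stalemate.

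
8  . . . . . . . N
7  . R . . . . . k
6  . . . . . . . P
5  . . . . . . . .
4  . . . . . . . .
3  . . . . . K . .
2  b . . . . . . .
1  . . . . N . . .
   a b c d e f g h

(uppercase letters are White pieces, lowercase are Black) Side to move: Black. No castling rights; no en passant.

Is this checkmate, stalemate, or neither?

neither

Black to move; black king on h7.
In check: yes, from the white rook on b7.
Legal moves for Black: Kxh8, Kg8, Kxh6, Bf7.
Black is in check but has 4 legal moves → neither.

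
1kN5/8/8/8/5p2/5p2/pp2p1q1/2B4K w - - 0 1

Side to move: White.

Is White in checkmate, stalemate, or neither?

checkmate

White to move; white king on h1.
In check: yes, from the black queen on g2.
King squares — g1: attacked by Qg2; g2: attacked by Pf3; h2: attacked by Qg2.
Legal moves for White: none.
In check with no legal moves → checkmate.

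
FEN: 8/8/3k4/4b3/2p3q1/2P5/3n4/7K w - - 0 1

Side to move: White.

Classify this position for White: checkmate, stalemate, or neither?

White to move; white king on h1.
In check: no.
King squares — g1: attacked by Qg4; g2: attacked by Qg4; h2: attacked by Be5.
Legal moves for White: none.
Not in check and no legal moves → stalemate.

stalemate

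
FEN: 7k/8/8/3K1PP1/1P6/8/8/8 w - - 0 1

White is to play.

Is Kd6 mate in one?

no

After Kd6: black king on h8; in check: no.
Black is not in check, so this cannot be checkmate.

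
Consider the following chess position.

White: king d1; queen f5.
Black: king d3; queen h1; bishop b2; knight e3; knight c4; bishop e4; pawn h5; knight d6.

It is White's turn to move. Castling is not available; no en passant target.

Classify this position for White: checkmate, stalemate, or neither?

checkmate

White to move; white king on d1.
In check: yes, from the black queen on h1 and the black knight on e3.
King squares — c1: attacked by Qh1; e1: attacked by Qh1; c2: attacked by Kd3; d2: attacked by Kd3; e2: attacked by Kd3.
Legal moves for White: none.
In check with no legal moves → checkmate.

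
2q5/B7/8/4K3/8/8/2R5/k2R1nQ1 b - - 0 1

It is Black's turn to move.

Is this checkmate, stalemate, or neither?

Black to move; black king on a1.
In check: yes, from the white rook on d1.
King squares — b1: attacked by Rd1; a2: attacked by Rc2; b2: attacked by Rc2.
Legal moves for Black: none.
In check with no legal moves → checkmate.

checkmate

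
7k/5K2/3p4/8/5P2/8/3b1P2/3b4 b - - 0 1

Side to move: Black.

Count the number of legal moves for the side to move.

16

Black to move; king on h8.
In check: no.
Legal moves: Kh7, Ba5, Bxf4, Bb4, Be3, Bc3, Be1, Bc1, Bh5+, Bg4, Ba4, Bf3, Bb3+, Be2, Bc2, d5.
Count: 16.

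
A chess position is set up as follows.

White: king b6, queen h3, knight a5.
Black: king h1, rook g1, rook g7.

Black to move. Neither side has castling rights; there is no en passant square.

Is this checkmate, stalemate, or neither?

Black to move; black king on h1.
In check: yes, from the white queen on h3.
King squares — g1: own rook; g2: attacked by Qh3; h2: attacked by Qh3.
Legal moves for Black: none.
In check with no legal moves → checkmate.

checkmate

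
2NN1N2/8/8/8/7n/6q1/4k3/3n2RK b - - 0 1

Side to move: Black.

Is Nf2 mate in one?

After Nf2: white king on h1; in check: yes, from the black knight on f2.
King squares — g1: own rook; g2: attacked by Qg3; h2: attacked by Qg3.
White has no legal moves → checkmate.

yes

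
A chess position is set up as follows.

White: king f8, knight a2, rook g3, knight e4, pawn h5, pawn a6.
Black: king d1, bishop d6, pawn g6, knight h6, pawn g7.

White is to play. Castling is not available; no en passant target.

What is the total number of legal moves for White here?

3

White to move; king on f8.
In check: yes, from the black bishop on d6.
Legal moves: Ke8, Kxg7, Nxd6.
Count: 3.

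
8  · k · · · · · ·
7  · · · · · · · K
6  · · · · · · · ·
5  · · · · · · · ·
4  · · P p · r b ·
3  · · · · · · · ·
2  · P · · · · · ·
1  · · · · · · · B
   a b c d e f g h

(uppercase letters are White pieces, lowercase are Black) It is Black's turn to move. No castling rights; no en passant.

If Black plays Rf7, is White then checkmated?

After Rf7: white king on h7; in check: yes, from the black rook on f7.
White has 4 legal replies: Kh8, Kg8, Kh6, Kg6.
In check but a legal move exists → not checkmate.

no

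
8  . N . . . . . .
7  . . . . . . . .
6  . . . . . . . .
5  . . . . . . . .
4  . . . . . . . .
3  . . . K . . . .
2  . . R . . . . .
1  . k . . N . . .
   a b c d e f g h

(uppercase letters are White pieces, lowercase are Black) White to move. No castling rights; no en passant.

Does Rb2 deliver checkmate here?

After Rb2: black king on b1; in check: yes, from the white rook on b2.
Black has 3 legal replies: Kxb2, Kc1, Ka1.
In check but a legal move exists → not checkmate.

no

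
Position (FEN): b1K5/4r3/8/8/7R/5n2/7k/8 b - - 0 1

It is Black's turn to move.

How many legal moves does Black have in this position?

Black to move; king on h2.
In check: yes, from the white rook on h4.
Legal moves: Kg3, Kg2, Kg1, Nxh4.
Count: 4.

4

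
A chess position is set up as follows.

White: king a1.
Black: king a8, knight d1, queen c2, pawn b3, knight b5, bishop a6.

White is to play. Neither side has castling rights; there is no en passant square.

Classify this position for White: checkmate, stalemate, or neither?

stalemate

White to move; white king on a1.
In check: no.
King squares — b1: attacked by Qc2; a2: attacked by Qc2; b2: attacked by Nd1.
Legal moves for White: none.
Not in check and no legal moves → stalemate.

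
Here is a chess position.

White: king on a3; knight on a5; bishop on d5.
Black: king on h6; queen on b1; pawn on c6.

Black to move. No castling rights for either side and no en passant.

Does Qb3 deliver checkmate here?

no

After Qb3: white king on a3; in check: yes, from the black queen on b3.
White has 3 legal replies: Kxb3, Bxb3, Nxb3.
In check but a legal move exists → not checkmate.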